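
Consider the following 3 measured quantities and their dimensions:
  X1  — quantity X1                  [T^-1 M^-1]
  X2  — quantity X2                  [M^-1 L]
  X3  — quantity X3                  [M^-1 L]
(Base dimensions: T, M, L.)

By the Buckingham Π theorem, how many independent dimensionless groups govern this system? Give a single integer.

1

Exponent matrix [T,M,L] × [X1,X2,X3]:
  T: [-1  0  0]
  M: [-1 -1 -1]
  L: [ 0  1  1]
Row reduction gives pivot columns X1,X2; rank = 2
3 vars − rank 2 = 1 Π group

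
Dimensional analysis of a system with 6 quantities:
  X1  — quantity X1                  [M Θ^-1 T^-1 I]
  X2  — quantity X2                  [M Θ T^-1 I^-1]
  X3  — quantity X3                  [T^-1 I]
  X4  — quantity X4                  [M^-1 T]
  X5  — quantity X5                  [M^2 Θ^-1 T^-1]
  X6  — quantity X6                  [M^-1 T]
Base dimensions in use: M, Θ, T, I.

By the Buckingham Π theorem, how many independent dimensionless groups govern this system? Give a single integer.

3

Write exponents as rows M,Θ,T,I / cols X1,X2,X3,X4,X5,X6:
  M: [ 1  1  0 -1  2 -1]
  Θ: [-1  1  0  0 -1  0]
  T: [-1 -1 -1  1 -1  1]
  I: [ 1 -1  1  0  0  0]
RREF → pivots at {X1,X2,X3} ⇒ r = 3
n=6, r=3 ⇒ 3 dimensionless groups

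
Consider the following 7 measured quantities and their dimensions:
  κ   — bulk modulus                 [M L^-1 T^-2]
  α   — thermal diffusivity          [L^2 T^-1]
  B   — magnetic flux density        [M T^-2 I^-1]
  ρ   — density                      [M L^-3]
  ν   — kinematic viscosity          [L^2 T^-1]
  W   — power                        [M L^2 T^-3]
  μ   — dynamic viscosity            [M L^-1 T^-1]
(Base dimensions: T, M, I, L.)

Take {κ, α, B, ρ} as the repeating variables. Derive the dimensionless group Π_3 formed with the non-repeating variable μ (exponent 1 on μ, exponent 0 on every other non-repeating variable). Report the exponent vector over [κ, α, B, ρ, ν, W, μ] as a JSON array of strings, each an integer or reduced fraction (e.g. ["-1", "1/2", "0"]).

Write exponents as rows T,M,I,L / cols κ,α,B,ρ,ν,W,μ:
  T: [-2 -1 -2  0 -1 -3 -1]
  M: [ 1  0  1  1  0  1  1]
  I: [ 0  0 -1  0  0  0  0]
  L: [-1  2  0 -3  2  2 -1]
Echelon form has 4 nonzero rows (pivots: κ,α,B,ρ)
Repeat: κ,α,B,ρ; free: ν,W,μ
RREF:
  r0: [   1    0    0    0    0  1/2    0]
  r1: [   0    1    0    0    1    2    1]
  r2: [   0    0    1    0    0    0    0]
  r3: [   0    0    0    1    0  1/2    1]
Fix exponent of μ at 1, ν at 0, W at 0; solve each RREF row for its pivot's exponent:
  r0: exp(κ) + (0)·1 = 0 ⇒ exp(κ) = 0
  r1: exp(α) + (1)·1 = 0 ⇒ exp(α) = -1
  r2: exp(B) + (0)·1 = 0 ⇒ exp(B) = 0
  r3: exp(ρ) + (1)·1 = 0 ⇒ exp(ρ) = -1
Π_3 = α^-1 · ρ^-1 · μ

["0", "-1", "0", "-1", "0", "0", "1"]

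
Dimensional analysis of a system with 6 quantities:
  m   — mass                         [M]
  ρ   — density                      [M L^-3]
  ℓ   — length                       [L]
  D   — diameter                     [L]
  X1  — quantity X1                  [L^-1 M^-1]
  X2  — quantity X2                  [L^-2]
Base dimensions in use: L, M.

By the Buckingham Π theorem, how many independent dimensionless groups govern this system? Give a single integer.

Write exponents as rows L,M / cols m,ρ,ℓ,D,X1,X2:
  L: [ 0 -3  1  1 -1 -2]
  M: [ 1  1  0  0 -1  0]
Row reduction gives pivot columns m,ρ; rank = 2
6 vars − rank 2 = 4 Π groups

4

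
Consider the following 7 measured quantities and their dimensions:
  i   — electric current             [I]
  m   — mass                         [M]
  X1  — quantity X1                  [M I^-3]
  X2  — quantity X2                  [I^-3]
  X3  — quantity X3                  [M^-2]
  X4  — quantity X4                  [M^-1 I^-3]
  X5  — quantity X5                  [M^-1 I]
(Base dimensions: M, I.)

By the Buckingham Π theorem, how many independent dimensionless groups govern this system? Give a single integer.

5

Exponent matrix [M,I] × [i,m,X1,X2,X3,X4,X5]:
  M: [ 0  1  1  0 -2 -1 -1]
  I: [ 1  0 -3 -3  0 -3  1]
Echelon form has 2 nonzero rows (pivots: i,m)
n=7, r=2 ⇒ 5 dimensionless groups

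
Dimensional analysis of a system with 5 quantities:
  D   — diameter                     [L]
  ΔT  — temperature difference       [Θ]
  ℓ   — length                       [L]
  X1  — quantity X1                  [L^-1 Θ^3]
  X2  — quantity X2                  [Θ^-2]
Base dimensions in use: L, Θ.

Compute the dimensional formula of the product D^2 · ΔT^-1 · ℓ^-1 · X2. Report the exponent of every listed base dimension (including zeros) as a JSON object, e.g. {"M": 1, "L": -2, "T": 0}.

Exponent matrix [L,Θ] × [D,ΔT,ℓ,X1,X2]:
  L: [ 1  0  1 -1  0]
  Θ: [ 0  1  0  3 -2]
  [L]: (2)·1+(-1)·0+(-1)·1+(1)·0 = 1
  [Θ]: (2)·0+(-1)·1+(-1)·0+(1)·-2 = -3
⇒ L Θ^-3

{"L": 1, "Θ": -3}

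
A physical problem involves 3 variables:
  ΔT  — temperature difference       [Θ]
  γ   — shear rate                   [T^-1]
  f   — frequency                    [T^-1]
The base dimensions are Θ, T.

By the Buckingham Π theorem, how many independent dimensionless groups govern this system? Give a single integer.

Dimensional matrix (Θ×T by ΔT×γ×f):
  Θ: [ 1  0  0]
  T: [ 0 -1 -1]
Echelon form has 2 nonzero rows (pivots: ΔT,γ)
n=3, r=2 ⇒ 1 dimensionless group

1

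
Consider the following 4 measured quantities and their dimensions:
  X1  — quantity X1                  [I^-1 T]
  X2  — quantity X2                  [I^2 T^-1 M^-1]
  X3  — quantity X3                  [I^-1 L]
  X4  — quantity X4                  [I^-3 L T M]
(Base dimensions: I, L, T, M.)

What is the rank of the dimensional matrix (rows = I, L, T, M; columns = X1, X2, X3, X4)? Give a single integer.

Dimensional matrix (I×L×T×M by X1×X2×X3×X4):
  I: [-1  2 -1 -3]
  L: [ 0  0  1  1]
  T: [ 1 -1  0  1]
  M: [ 0 -1  0  1]
RREF → pivots at {X1,X2,X3} ⇒ r = 3

3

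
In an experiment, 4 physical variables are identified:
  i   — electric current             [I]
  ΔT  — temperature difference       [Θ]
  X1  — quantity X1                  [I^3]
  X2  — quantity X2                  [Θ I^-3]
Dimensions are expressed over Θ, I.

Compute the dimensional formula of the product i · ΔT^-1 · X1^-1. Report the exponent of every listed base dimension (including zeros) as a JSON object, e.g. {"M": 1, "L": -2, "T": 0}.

Write exponents as rows Θ,I / cols i,ΔT,X1,X2:
  Θ: [ 0  1  0  1]
  I: [ 1  0  3 -3]
  [Θ]: (1)·0+(-1)·1+(-1)·0 = -1
  [I]: (1)·1+(-1)·0+(-1)·3 = -2
⇒ Θ^-1 I^-2

{"Θ": -1, "I": -2}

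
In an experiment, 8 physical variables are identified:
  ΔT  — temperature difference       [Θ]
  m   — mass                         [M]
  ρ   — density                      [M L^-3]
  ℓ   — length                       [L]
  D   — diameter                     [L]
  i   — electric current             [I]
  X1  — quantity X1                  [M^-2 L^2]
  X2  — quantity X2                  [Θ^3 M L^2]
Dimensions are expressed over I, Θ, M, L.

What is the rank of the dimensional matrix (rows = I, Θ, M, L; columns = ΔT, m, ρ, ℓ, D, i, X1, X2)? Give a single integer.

Write exponents as rows I,Θ,M,L / cols ΔT,m,ρ,ℓ,D,i,X1,X2:
  I: [ 0  0  0  0  0  1  0  0]
  Θ: [ 1  0  0  0  0  0  0  3]
  M: [ 0  1  1  0  0  0 -2  1]
  L: [ 0  0 -3  1  1  0  2  2]
RREF → pivots at {ΔT,m,ρ,i} ⇒ r = 4

4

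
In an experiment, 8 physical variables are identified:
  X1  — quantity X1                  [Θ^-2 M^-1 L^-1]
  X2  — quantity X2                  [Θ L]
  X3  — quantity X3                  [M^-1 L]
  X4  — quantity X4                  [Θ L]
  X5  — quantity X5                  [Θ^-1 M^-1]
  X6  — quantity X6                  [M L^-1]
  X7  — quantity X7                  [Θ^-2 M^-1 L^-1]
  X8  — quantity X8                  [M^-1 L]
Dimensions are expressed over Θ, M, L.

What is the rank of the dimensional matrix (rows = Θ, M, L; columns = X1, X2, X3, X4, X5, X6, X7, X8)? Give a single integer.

2

Exponent matrix [Θ,M,L] × [X1,X2,X3,X4,X5,X6,X7,X8]:
  Θ: [-2  1  0  1 -1  0 -2  0]
  M: [-1  0 -1  0 -1  1 -1 -1]
  L: [-1  1  1  1  0 -1 -1  1]
RREF → pivots at {X1,X2} ⇒ r = 2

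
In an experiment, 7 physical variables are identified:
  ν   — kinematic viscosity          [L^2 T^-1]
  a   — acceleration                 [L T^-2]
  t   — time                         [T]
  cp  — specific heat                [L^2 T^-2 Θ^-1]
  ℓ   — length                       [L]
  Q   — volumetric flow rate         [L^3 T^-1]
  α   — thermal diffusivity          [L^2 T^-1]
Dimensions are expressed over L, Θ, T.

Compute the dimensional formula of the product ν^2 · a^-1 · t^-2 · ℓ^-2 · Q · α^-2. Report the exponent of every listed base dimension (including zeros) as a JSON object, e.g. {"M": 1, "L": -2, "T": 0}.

Write exponents as rows L,Θ,T / cols ν,a,t,cp,ℓ,Q,α:
  L: [ 2  1  0  2  1  3  2]
  Θ: [ 0  0  0 -1  0  0  0]
  T: [-1 -2  1 -2  0 -1 -1]
  [L]: (2)·2+(-1)·1+(-2)·0+(-2)·1+(1)·3+(-2)·2 = 0
  [Θ]: (2)·0+(-1)·0+(-2)·0+(-2)·0+(1)·0+(-2)·0 = 0
  [T]: (2)·-1+(-1)·-2+(-2)·1+(-2)·0+(1)·-1+(-2)·-1 = -1
⇒ T^-1

{"L": 0, "Θ": 0, "T": -1}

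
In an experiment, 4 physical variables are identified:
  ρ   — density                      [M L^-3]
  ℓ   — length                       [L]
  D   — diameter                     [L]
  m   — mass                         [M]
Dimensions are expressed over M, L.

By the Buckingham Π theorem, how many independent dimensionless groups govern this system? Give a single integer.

2

Dimensional matrix (M×L by ρ×ℓ×D×m):
  M: [ 1  0  0  1]
  L: [-3  1  1  0]
RREF → pivots at {ρ,ℓ} ⇒ r = 2
n=4, r=2 ⇒ 2 dimensionless groups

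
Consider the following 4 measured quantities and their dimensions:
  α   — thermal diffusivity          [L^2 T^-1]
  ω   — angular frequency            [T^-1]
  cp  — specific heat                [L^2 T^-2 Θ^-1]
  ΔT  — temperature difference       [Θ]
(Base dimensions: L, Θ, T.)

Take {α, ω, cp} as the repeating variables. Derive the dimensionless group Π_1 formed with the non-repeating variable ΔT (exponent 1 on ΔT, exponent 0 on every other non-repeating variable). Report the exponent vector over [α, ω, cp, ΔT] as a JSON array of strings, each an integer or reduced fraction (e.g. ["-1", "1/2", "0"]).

Write exponents as rows L,Θ,T / cols α,ω,cp,ΔT:
  L: [ 2  0  2  0]
  Θ: [ 0  0 -1  1]
  T: [-1 -1 -2  0]
RREF → pivots at {α,ω,cp} ⇒ r = 3
Repeat: α,ω,cp; free: ΔT
RREF:
  r0: [   1    0    0    1]
  r1: [   0    1    0    1]
  r2: [   0    0    1   -1]
Fix exponent of ΔT at 1; solve each RREF row for its pivot's exponent:
  r0: exp(α) + (1)·1 = 0 ⇒ exp(α) = -1
  r1: exp(ω) + (1)·1 = 0 ⇒ exp(ω) = -1
  r2: exp(cp) + (-1)·1 = 0 ⇒ exp(cp) = 1
Π_1 = α^-1 · ω^-1 · cp · ΔT

["-1", "-1", "1", "1"]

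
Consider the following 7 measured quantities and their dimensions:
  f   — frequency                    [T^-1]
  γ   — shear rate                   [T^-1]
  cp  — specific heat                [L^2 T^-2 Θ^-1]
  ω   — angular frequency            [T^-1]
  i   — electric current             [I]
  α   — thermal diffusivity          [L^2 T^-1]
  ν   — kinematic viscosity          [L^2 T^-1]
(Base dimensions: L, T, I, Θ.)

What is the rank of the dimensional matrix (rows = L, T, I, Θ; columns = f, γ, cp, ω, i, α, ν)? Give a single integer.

4

Write exponents as rows L,T,I,Θ / cols f,γ,cp,ω,i,α,ν:
  L: [ 0  0  2  0  0  2  2]
  T: [-1 -1 -2 -1  0 -1 -1]
  I: [ 0  0  0  0  1  0  0]
  Θ: [ 0  0 -1  0  0  0  0]
RREF → pivots at {f,cp,i,α} ⇒ r = 4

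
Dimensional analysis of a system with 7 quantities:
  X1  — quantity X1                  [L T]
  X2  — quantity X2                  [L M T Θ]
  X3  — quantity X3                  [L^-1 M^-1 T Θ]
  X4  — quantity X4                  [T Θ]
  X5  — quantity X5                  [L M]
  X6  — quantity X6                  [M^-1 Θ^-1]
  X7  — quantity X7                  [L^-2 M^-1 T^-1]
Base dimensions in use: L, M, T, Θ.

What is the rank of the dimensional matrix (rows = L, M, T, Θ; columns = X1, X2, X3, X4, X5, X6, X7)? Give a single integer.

3

Write exponents as rows L,M,T,Θ / cols X1,X2,X3,X4,X5,X6,X7:
  L: [ 1  1 -1  0  1  0 -2]
  M: [ 0  1 -1  0  1 -1 -1]
  T: [ 1  1  1  1  0  0 -1]
  Θ: [ 0  1  1  1  0 -1  0]
Echelon form has 3 nonzero rows (pivots: X1,X2,X3)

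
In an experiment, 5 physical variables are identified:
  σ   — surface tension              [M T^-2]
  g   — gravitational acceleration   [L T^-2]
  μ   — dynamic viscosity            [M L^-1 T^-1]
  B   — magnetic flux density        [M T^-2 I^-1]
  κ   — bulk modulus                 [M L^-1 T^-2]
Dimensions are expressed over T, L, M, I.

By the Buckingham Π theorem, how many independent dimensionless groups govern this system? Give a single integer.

Write exponents as rows T,L,M,I / cols σ,g,μ,B,κ:
  T: [-2 -2 -1 -2 -2]
  L: [ 0  1 -1  0 -1]
  M: [ 1  0  1  1  1]
  I: [ 0  0  0 -1  0]
Echelon form has 4 nonzero rows (pivots: σ,g,μ,B)
5 vars − rank 4 = 1 Π group

1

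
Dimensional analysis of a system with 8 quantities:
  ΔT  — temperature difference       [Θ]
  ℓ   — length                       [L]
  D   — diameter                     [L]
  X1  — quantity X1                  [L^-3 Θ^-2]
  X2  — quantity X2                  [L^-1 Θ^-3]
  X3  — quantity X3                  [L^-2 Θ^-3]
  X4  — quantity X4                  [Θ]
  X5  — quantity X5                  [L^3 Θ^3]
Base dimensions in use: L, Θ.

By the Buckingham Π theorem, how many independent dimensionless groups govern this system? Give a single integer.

6

Dimensional matrix (L×Θ by ΔT×ℓ×D×X1×X2×X3×X4×X5):
  L: [ 0  1  1 -3 -1 -2  0  3]
  Θ: [ 1  0  0 -2 -3 -3  1  3]
Echelon form has 2 nonzero rows (pivots: ΔT,ℓ)
n=8, r=2 ⇒ 6 dimensionless groups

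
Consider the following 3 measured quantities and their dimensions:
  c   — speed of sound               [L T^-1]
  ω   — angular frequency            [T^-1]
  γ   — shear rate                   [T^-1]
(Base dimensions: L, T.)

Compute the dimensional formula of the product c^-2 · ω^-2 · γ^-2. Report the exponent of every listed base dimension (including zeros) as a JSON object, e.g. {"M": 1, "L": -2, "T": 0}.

{"L": -2, "T": 6}

Exponent matrix [L,T] × [c,ω,γ]:
  L: [ 1  0  0]
  T: [-1 -1 -1]
  [L]: (-2)·1+(-2)·0+(-2)·0 = -2
  [T]: (-2)·-1+(-2)·-1+(-2)·-1 = 6
⇒ L^-2 T^6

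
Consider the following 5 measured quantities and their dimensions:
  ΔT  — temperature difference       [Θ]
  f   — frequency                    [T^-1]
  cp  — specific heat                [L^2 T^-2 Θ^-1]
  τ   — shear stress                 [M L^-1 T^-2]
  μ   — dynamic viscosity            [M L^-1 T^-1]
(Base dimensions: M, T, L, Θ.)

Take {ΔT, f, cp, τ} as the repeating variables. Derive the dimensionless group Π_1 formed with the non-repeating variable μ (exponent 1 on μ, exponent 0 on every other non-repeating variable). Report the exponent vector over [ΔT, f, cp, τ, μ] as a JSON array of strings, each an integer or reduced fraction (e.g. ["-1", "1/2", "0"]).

["0", "1", "0", "-1", "1"]

Write exponents as rows M,T,L,Θ / cols ΔT,f,cp,τ,μ:
  M: [ 0  0  0  1  1]
  T: [ 0 -1 -2 -2 -1]
  L: [ 0  0  2 -1 -1]
  Θ: [ 1  0 -1  0  0]
Row reduction gives pivot columns ΔT,f,cp,τ; rank = 4
Pivot set = {ΔT,f,cp,τ}, free = {μ}
RREF:
  r0: [   1    0    0    0    0]
  r1: [   0    1    0    0   -1]
  r2: [   0    0    1    0    0]
  r3: [   0    0    0    1    1]
Fix exponent of μ at 1; solve each RREF row for its pivot's exponent:
  r0: exp(ΔT) + (0)·1 = 0 ⇒ exp(ΔT) = 0
  r1: exp(f) + (-1)·1 = 0 ⇒ exp(f) = 1
  r2: exp(cp) + (0)·1 = 0 ⇒ exp(cp) = 0
  r3: exp(τ) + (1)·1 = 0 ⇒ exp(τ) = -1
Π_1 = f · τ^-1 · μ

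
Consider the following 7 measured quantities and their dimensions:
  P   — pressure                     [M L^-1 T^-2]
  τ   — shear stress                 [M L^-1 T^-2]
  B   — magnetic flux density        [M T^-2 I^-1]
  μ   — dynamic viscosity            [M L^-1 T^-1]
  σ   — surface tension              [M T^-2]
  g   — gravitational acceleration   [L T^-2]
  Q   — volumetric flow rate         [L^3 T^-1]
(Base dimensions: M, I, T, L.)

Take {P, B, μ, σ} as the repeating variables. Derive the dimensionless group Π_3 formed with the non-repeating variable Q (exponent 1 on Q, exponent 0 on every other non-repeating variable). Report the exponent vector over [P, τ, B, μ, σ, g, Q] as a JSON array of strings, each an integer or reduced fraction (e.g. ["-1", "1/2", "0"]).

["2", "0", "0", "1", "-3", "0", "1"]

Exponent matrix [M,I,T,L] × [P,τ,B,μ,σ,g,Q]:
  M: [ 1  1  1  1  1  0  0]
  I: [ 0  0 -1  0  0  0  0]
  T: [-2 -2 -2 -1 -2 -2 -1]
  L: [-1 -1  0 -1  0  1  3]
Echelon form has 4 nonzero rows (pivots: P,B,μ,σ)
Pivot set = {P,B,μ,σ}, free = {τ,g,Q}
RREF:
  r0: [   1    1    0    0    0    1   -2]
  r1: [   0    0    1    0    0    0    0]
  r2: [   0    0    0    1    0   -2   -1]
  r3: [   0    0    0    0    1    1    3]
Fix exponent of Q at 1, τ at 0, g at 0; solve each RREF row for its pivot's exponent:
  r0: exp(P) + (-2)·1 = 0 ⇒ exp(P) = 2
  r1: exp(B) + (0)·1 = 0 ⇒ exp(B) = 0
  r2: exp(μ) + (-1)·1 = 0 ⇒ exp(μ) = 1
  r3: exp(σ) + (3)·1 = 0 ⇒ exp(σ) = -3
Π_3 = P^2 · μ · σ^-3 · Q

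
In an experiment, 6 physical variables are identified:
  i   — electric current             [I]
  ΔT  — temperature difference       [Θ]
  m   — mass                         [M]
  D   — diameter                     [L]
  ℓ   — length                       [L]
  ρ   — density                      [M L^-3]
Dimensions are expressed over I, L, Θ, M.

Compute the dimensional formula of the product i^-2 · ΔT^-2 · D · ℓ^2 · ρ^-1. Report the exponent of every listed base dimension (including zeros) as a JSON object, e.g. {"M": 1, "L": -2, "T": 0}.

Dimensional matrix (I×L×Θ×M by i×ΔT×m×D×ℓ×ρ):
  I: [ 1  0  0  0  0  0]
  L: [ 0  0  0  1  1 -3]
  Θ: [ 0  1  0  0  0  0]
  M: [ 0  0  1  0  0  1]
  [I]: (-2)·1+(-2)·0+(1)·0+(2)·0+(-1)·0 = -2
  [L]: (-2)·0+(-2)·0+(1)·1+(2)·1+(-1)·-3 = 6
  [Θ]: (-2)·0+(-2)·1+(1)·0+(2)·0+(-1)·0 = -2
  [M]: (-2)·0+(-2)·0+(1)·0+(2)·0+(-1)·1 = -1
⇒ I^-2 L^6 Θ^-2 M^-1

{"I": -2, "L": 6, "Θ": -2, "M": -1}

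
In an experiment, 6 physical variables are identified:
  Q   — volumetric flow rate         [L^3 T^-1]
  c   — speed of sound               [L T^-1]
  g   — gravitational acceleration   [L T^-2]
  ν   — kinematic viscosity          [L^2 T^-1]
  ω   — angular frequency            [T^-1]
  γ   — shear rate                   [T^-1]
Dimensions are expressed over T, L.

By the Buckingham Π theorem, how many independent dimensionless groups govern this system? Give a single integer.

Exponent matrix [T,L] × [Q,c,g,ν,ω,γ]:
  T: [-1 -1 -2 -1 -1 -1]
  L: [ 3  1  1  2  0  0]
Row reduction gives pivot columns Q,c; rank = 2
6 vars − rank 2 = 4 Π groups

4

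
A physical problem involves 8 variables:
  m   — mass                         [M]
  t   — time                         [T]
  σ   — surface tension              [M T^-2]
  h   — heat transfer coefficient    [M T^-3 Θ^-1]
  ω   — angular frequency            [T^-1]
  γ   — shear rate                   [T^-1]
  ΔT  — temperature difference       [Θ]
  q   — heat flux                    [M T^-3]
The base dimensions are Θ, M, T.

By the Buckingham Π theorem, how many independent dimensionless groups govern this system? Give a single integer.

Write exponents as rows Θ,M,T / cols m,t,σ,h,ω,γ,ΔT,q:
  Θ: [ 0  0  0 -1  0  0  1  0]
  M: [ 1  0  1  1  0  0  0  1]
  T: [ 0  1 -2 -3 -1 -1  0 -3]
Row reduction gives pivot columns m,t,h; rank = 3
8 vars − rank 3 = 5 Π groups

5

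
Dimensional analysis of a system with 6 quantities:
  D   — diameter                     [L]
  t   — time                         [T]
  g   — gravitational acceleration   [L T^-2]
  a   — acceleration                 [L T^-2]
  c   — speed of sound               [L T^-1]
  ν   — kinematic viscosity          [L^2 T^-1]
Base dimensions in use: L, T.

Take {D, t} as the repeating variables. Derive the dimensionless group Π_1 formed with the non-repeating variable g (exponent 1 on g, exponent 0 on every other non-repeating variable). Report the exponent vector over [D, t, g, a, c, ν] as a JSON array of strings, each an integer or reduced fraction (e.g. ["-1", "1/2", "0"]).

["-1", "2", "1", "0", "0", "0"]

Dimensional matrix (L×T by D×t×g×a×c×ν):
  L: [ 1  0  1  1  1  2]
  T: [ 0  1 -2 -2 -1 -1]
RREF → pivots at {D,t} ⇒ r = 2
Repeat: D,t; free: g,a,c,ν
RREF:
  r0: [   1    0    1    1    1    2]
  r1: [   0    1   -2   -2   -1   -1]
Fix exponent of g at 1, a at 0, c at 0, ν at 0; solve each RREF row for its pivot's exponent:
  r0: exp(D) + (1)·1 = 0 ⇒ exp(D) = -1
  r1: exp(t) + (-2)·1 = 0 ⇒ exp(t) = 2
Π_1 = D^-1 · t^2 · g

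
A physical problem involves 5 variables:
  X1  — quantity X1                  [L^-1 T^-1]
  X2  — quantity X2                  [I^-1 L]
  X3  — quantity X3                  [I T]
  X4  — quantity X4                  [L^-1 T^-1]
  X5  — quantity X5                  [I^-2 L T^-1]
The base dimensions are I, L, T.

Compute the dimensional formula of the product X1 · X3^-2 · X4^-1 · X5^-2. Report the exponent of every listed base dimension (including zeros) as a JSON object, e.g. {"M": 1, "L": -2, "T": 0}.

{"I": 2, "L": -2, "T": 0}

Dimensional matrix (I×L×T by X1×X2×X3×X4×X5):
  I: [ 0 -1  1  0 -2]
  L: [-1  1  0 -1  1]
  T: [-1  0  1 -1 -1]
  [I]: (1)·0+(-2)·1+(-1)·0+(-2)·-2 = 2
  [L]: (1)·-1+(-2)·0+(-1)·-1+(-2)·1 = -2
  [T]: (1)·-1+(-2)·1+(-1)·-1+(-2)·-1 = 0
⇒ I^2 L^-2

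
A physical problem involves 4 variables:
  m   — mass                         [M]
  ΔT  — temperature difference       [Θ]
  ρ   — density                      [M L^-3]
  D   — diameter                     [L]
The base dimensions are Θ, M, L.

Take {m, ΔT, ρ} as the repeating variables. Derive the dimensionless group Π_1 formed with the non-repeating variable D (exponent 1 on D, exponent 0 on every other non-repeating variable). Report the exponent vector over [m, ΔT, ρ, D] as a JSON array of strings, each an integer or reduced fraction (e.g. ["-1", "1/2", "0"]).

["-1/3", "0", "1/3", "1"]

Write exponents as rows Θ,M,L / cols m,ΔT,ρ,D:
  Θ: [ 0  1  0  0]
  M: [ 1  0  1  0]
  L: [ 0  0 -3  1]
RREF → pivots at {m,ΔT,ρ} ⇒ r = 3
Repeat: m,ΔT,ρ; free: D
RREF:
  r0: [   1    0    0  1/3]
  r1: [   0    1    0    0]
  r2: [   0    0    1 -1/3]
Fix exponent of D at 1; solve each RREF row for its pivot's exponent:
  r0: exp(m) + (1/3)·1 = 0 ⇒ exp(m) = -1/3
  r1: exp(ΔT) + (0)·1 = 0 ⇒ exp(ΔT) = 0
  r2: exp(ρ) + (-1/3)·1 = 0 ⇒ exp(ρ) = 1/3
Π_1 = m^(-1/3) · ρ^(1/3) · D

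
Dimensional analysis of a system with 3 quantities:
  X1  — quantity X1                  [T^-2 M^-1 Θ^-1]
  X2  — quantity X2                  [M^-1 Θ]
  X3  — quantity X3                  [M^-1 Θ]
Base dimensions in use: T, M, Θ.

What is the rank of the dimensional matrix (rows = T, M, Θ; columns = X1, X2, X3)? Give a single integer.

2

Write exponents as rows T,M,Θ / cols X1,X2,X3:
  T: [-2  0  0]
  M: [-1 -1 -1]
  Θ: [-1  1  1]
Echelon form has 2 nonzero rows (pivots: X1,X2)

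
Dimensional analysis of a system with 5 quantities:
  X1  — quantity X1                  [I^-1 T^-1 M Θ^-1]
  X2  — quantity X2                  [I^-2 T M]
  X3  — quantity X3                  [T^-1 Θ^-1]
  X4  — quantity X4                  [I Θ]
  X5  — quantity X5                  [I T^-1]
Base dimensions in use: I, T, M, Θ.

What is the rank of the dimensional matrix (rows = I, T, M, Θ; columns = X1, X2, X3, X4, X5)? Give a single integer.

Exponent matrix [I,T,M,Θ] × [X1,X2,X3,X4,X5]:
  I: [-1 -2  0  1  1]
  T: [-1  1 -1  0 -1]
  M: [ 1  1  0  0  0]
  Θ: [-1  0 -1  1  0]
RREF → pivots at {X1,X2,X3} ⇒ r = 3

3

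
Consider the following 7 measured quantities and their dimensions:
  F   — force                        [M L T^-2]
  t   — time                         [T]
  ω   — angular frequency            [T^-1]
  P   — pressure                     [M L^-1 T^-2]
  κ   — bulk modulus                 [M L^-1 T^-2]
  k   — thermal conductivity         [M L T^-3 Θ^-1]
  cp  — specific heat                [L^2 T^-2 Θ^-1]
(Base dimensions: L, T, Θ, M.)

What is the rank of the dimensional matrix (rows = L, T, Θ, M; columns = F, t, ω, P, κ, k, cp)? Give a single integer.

4

Write exponents as rows L,T,Θ,M / cols F,t,ω,P,κ,k,cp:
  L: [ 1  0  0 -1 -1  1  2]
  T: [-2  1 -1 -2 -2 -3 -2]
  Θ: [ 0  0  0  0  0 -1 -1]
  M: [ 1  0  0  1  1  1  0]
Echelon form has 4 nonzero rows (pivots: F,t,P,k)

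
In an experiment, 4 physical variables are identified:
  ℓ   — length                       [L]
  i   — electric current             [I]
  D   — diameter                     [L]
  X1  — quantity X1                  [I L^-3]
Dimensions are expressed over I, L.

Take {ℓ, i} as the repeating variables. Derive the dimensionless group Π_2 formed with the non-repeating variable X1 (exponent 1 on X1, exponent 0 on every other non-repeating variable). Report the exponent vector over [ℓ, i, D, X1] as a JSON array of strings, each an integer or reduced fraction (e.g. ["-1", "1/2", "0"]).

["3", "-1", "0", "1"]

Exponent matrix [I,L] × [ℓ,i,D,X1]:
  I: [ 0  1  0  1]
  L: [ 1  0  1 -3]
RREF → pivots at {ℓ,i} ⇒ r = 2
Repeat: ℓ,i; free: D,X1
RREF:
  r0: [   1    0    1   -3]
  r1: [   0    1    0    1]
Fix exponent of X1 at 1, D at 0; solve each RREF row for its pivot's exponent:
  r0: exp(ℓ) + (-3)·1 = 0 ⇒ exp(ℓ) = 3
  r1: exp(i) + (1)·1 = 0 ⇒ exp(i) = -1
Π_2 = ℓ^3 · i^-1 · X1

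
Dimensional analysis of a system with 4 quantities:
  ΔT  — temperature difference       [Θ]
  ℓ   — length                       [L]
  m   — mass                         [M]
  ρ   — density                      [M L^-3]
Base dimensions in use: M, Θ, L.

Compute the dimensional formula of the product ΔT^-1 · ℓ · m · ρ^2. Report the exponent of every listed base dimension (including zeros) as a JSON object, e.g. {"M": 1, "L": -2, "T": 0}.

{"M": 3, "Θ": -1, "L": -5}

Write exponents as rows M,Θ,L / cols ΔT,ℓ,m,ρ:
  M: [ 0  0  1  1]
  Θ: [ 1  0  0  0]
  L: [ 0  1  0 -3]
  [M]: (-1)·0+(1)·0+(1)·1+(2)·1 = 3
  [Θ]: (-1)·1+(1)·0+(1)·0+(2)·0 = -1
  [L]: (-1)·0+(1)·1+(1)·0+(2)·-3 = -5
⇒ M^3 Θ^-1 L^-5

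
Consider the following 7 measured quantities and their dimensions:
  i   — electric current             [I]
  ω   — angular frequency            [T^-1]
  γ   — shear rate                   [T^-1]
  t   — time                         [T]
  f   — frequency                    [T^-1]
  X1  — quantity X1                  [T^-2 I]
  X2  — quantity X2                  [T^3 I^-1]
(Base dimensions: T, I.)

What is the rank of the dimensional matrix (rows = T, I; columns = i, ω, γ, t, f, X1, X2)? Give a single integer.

2

Exponent matrix [T,I] × [i,ω,γ,t,f,X1,X2]:
  T: [ 0 -1 -1  1 -1 -2  3]
  I: [ 1  0  0  0  0  1 -1]
RREF → pivots at {i,ω} ⇒ r = 2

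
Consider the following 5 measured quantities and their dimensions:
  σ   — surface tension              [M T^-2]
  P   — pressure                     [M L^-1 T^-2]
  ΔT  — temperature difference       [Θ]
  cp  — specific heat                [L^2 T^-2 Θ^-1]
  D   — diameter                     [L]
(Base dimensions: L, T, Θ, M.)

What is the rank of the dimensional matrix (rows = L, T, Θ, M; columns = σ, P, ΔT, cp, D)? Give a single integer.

Dimensional matrix (L×T×Θ×M by σ×P×ΔT×cp×D):
  L: [ 0 -1  0  2  1]
  T: [-2 -2  0 -2  0]
  Θ: [ 0  0  1 -1  0]
  M: [ 1  1  0  0  0]
Echelon form has 4 nonzero rows (pivots: σ,P,ΔT,cp)

4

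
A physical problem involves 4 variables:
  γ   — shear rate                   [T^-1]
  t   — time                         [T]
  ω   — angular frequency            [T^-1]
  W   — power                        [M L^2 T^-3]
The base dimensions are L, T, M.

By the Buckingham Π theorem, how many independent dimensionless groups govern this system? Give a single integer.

2

Write exponents as rows L,T,M / cols γ,t,ω,W:
  L: [ 0  0  0  2]
  T: [-1  1 -1 -3]
  M: [ 0  0  0  1]
Row reduction gives pivot columns γ,W; rank = 2
n=4, r=2 ⇒ 2 dimensionless groups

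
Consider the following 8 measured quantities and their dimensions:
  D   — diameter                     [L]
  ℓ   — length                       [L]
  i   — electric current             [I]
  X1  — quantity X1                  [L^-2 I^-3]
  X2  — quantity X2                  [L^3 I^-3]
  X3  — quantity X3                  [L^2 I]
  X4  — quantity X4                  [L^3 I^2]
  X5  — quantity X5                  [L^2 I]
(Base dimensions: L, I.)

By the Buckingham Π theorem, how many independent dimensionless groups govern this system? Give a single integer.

6

Exponent matrix [L,I] × [D,ℓ,i,X1,X2,X3,X4,X5]:
  L: [ 1  1  0 -2  3  2  3  2]
  I: [ 0  0  1 -3 -3  1  2  1]
Row reduction gives pivot columns D,i; rank = 2
Π count = n − r = 8 − 2 = 6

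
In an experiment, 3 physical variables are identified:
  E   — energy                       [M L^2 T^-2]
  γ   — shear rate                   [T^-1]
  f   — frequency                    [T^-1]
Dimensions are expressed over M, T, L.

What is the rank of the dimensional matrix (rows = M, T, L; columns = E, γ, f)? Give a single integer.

Exponent matrix [M,T,L] × [E,γ,f]:
  M: [ 1  0  0]
  T: [-2 -1 -1]
  L: [ 2  0  0]
RREF → pivots at {E,γ} ⇒ r = 2

2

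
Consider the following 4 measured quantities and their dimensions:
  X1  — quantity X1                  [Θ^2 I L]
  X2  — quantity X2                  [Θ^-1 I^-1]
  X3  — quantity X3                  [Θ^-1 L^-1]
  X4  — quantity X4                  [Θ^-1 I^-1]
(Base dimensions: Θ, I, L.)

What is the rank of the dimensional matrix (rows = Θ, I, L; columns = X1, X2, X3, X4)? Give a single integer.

Dimensional matrix (Θ×I×L by X1×X2×X3×X4):
  Θ: [ 2 -1 -1 -1]
  I: [ 1 -1  0 -1]
  L: [ 1  0 -1  0]
Echelon form has 2 nonzero rows (pivots: X1,X2)

2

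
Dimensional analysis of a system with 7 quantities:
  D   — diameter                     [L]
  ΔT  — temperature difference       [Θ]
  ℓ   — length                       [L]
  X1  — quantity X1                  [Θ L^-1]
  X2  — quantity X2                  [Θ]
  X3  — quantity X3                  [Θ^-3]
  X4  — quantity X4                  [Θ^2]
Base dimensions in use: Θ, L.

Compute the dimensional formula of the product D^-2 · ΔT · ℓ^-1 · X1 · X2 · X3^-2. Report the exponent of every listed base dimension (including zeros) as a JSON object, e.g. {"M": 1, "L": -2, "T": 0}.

{"Θ": 9, "L": -4}

Write exponents as rows Θ,L / cols D,ΔT,ℓ,X1,X2,X3,X4:
  Θ: [ 0  1  0  1  1 -3  2]
  L: [ 1  0  1 -1  0  0  0]
  [Θ]: (-2)·0+(1)·1+(-1)·0+(1)·1+(1)·1+(-2)·-3 = 9
  [L]: (-2)·1+(1)·0+(-1)·1+(1)·-1+(1)·0+(-2)·0 = -4
⇒ Θ^9 L^-4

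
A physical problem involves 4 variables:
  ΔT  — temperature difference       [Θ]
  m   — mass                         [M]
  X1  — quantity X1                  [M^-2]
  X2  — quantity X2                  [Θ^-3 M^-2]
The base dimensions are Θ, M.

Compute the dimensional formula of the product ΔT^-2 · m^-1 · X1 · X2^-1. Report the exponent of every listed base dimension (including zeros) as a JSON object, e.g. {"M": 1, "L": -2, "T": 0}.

{"Θ": 1, "M": -1}

Write exponents as rows Θ,M / cols ΔT,m,X1,X2:
  Θ: [ 1  0  0 -3]
  M: [ 0  1 -2 -2]
  [Θ]: (-2)·1+(-1)·0+(1)·0+(-1)·-3 = 1
  [M]: (-2)·0+(-1)·1+(1)·-2+(-1)·-2 = -1
⇒ Θ M^-1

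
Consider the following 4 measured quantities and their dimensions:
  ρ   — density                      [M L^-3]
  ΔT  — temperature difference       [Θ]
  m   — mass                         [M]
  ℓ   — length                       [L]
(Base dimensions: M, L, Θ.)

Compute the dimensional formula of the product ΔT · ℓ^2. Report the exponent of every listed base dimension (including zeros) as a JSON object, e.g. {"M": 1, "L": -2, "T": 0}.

Dimensional matrix (M×L×Θ by ρ×ΔT×m×ℓ):
  M: [ 1  0  1  0]
  L: [-3  0  0  1]
  Θ: [ 0  1  0  0]
  [M]: (1)·0+(2)·0 = 0
  [L]: (1)·0+(2)·1 = 2
  [Θ]: (1)·1+(2)·0 = 1
⇒ L^2 Θ

{"M": 0, "L": 2, "Θ": 1}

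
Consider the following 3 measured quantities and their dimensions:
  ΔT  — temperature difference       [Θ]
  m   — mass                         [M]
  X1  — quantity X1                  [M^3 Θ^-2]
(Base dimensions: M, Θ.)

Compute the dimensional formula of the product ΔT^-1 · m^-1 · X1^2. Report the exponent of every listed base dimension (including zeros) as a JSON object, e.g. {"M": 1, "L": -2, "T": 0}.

Dimensional matrix (M×Θ by ΔT×m×X1):
  M: [ 0  1  3]
  Θ: [ 1  0 -2]
  [M]: (-1)·0+(-1)·1+(2)·3 = 5
  [Θ]: (-1)·1+(-1)·0+(2)·-2 = -5
⇒ M^5 Θ^-5

{"M": 5, "Θ": -5}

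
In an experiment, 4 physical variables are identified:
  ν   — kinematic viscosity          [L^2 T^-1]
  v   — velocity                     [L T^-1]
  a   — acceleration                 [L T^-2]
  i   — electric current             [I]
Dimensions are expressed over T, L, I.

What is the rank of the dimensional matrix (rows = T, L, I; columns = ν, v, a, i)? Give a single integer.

Dimensional matrix (T×L×I by ν×v×a×i):
  T: [-1 -1 -2  0]
  L: [ 2  1  1  0]
  I: [ 0  0  0  1]
Row reduction gives pivot columns ν,v,i; rank = 3

3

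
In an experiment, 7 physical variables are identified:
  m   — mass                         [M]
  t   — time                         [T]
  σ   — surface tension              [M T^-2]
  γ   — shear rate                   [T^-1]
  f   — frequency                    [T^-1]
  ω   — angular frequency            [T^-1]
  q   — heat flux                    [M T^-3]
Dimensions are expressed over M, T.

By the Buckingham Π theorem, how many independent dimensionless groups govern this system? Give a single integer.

5

Write exponents as rows M,T / cols m,t,σ,γ,f,ω,q:
  M: [ 1  0  1  0  0  0  1]
  T: [ 0  1 -2 -1 -1 -1 -3]
Row reduction gives pivot columns m,t; rank = 2
7 vars − rank 2 = 5 Π groups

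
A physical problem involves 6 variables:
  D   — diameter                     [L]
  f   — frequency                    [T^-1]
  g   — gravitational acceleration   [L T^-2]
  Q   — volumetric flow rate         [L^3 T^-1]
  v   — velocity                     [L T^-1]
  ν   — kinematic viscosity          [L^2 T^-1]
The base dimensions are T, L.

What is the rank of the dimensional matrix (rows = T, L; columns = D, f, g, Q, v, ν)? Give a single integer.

2

Write exponents as rows T,L / cols D,f,g,Q,v,ν:
  T: [ 0 -1 -2 -1 -1 -1]
  L: [ 1  0  1  3  1  2]
Echelon form has 2 nonzero rows (pivots: D,f)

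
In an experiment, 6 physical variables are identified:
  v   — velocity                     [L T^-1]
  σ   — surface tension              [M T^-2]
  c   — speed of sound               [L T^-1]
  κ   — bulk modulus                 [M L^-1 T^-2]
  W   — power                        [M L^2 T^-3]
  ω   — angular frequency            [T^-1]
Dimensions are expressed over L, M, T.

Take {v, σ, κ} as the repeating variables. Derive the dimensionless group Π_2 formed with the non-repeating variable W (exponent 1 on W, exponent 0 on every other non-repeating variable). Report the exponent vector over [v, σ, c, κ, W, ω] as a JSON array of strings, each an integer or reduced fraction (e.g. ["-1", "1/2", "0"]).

Write exponents as rows L,M,T / cols v,σ,c,κ,W,ω:
  L: [ 1  0  1 -1  2  0]
  M: [ 0  1  0  1  1  0]
  T: [-1 -2 -1 -2 -3 -1]
RREF → pivots at {v,σ,κ} ⇒ r = 3
Pivot set = {v,σ,κ}, free = {c,W,ω}
RREF:
  r0: [   1    0    1    0    1    1]
  r1: [   0    1    0    0    2   -1]
  r2: [   0    0    0    1   -1    1]
Fix exponent of W at 1, c at 0, ω at 0; solve each RREF row for its pivot's exponent:
  r0: exp(v) + (1)·1 = 0 ⇒ exp(v) = -1
  r1: exp(σ) + (2)·1 = 0 ⇒ exp(σ) = -2
  r2: exp(κ) + (-1)·1 = 0 ⇒ exp(κ) = 1
Π_2 = v^-1 · σ^-2 · κ · W

["-1", "-2", "0", "1", "1", "0"]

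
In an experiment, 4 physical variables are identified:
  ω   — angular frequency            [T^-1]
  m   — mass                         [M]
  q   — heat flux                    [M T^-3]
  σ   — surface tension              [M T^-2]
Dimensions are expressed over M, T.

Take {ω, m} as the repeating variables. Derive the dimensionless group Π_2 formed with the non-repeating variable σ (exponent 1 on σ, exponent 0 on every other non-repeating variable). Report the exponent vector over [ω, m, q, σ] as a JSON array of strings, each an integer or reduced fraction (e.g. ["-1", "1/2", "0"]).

["-2", "-1", "0", "1"]

Exponent matrix [M,T] × [ω,m,q,σ]:
  M: [ 0  1  1  1]
  T: [-1  0 -3 -2]
Echelon form has 2 nonzero rows (pivots: ω,m)
Repeat: ω,m; free: q,σ
RREF:
  r0: [   1    0    3    2]
  r1: [   0    1    1    1]
Fix exponent of σ at 1, q at 0; solve each RREF row for its pivot's exponent:
  r0: exp(ω) + (2)·1 = 0 ⇒ exp(ω) = -2
  r1: exp(m) + (1)·1 = 0 ⇒ exp(m) = -1
Π_2 = ω^-2 · m^-1 · σ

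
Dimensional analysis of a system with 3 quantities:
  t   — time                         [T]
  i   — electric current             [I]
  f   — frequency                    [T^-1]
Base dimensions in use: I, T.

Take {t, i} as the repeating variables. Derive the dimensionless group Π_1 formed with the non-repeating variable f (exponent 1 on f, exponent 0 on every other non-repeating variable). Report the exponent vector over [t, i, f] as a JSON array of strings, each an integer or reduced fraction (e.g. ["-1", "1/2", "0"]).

Dimensional matrix (I×T by t×i×f):
  I: [ 0  1  0]
  T: [ 1  0 -1]
Row reduction gives pivot columns t,i; rank = 2
Repeat: t,i; free: f
RREF:
  r0: [   1    0   -1]
  r1: [   0    1    0]
Fix exponent of f at 1; solve each RREF row for its pivot's exponent:
  r0: exp(t) + (-1)·1 = 0 ⇒ exp(t) = 1
  r1: exp(i) + (0)·1 = 0 ⇒ exp(i) = 0
Π_1 = t · f

["1", "0", "1"]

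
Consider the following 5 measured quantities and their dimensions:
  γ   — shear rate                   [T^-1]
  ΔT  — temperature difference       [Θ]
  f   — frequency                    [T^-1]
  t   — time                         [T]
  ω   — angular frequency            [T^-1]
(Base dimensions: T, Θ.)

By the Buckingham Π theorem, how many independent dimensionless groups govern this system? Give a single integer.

Exponent matrix [T,Θ] × [γ,ΔT,f,t,ω]:
  T: [-1  0 -1  1 -1]
  Θ: [ 0  1  0  0  0]
Row reduction gives pivot columns γ,ΔT; rank = 2
n=5, r=2 ⇒ 3 dimensionless groups

3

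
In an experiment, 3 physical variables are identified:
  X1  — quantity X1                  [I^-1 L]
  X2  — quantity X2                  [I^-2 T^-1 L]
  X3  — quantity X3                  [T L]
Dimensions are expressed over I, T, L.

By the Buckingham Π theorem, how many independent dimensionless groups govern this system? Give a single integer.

Exponent matrix [I,T,L] × [X1,X2,X3]:
  I: [-1 -2  0]
  T: [ 0 -1  1]
  L: [ 1  1  1]
Echelon form has 2 nonzero rows (pivots: X1,X2)
n=3, r=2 ⇒ 1 dimensionless group

1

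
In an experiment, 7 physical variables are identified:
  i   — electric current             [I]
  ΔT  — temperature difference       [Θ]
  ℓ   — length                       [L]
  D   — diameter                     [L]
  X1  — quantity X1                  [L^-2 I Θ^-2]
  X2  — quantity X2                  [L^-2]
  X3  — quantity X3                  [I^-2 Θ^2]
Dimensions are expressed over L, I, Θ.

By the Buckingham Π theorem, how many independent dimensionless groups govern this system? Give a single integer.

Dimensional matrix (L×I×Θ by i×ΔT×ℓ×D×X1×X2×X3):
  L: [ 0  0  1  1 -2 -2  0]
  I: [ 1  0  0  0  1  0 -2]
  Θ: [ 0  1  0  0 -2  0  2]
RREF → pivots at {i,ΔT,ℓ} ⇒ r = 3
7 vars − rank 3 = 4 Π groups

4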